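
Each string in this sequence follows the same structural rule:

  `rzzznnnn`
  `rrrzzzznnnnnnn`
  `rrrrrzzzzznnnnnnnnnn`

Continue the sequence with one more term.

rrrrrrrzzzzzznnnnnnnnnnnnn

The n-th term is 2n-1 r's then n+2 z's then 3n+1 n's (n = 1, 2, …).
At n = 4 the blocks have lengths 7, 6, 13.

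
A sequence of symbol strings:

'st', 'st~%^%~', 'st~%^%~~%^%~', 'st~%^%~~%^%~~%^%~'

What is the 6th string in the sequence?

Every step adds ~%^%~ to the end: s(k+1) = s(k)·~%^%~.
From st~%^%~~%^%~~%^%~, 2 further steps: st~%^%~~%^%~~%^%~ → st~%^%~~%^%~~%^%~~%^%~ → (answer).

st~%^%~~%^%~~%^%~~%^%~~%^%~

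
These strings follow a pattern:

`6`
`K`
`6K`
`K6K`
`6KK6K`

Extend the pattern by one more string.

This is a Fibonacci-style word recurrence s(k) = s(k−2)·s(k−1): e.g. 6·K = 6K.
So term 6 is K6K·6KK6K.

K6K6KK6K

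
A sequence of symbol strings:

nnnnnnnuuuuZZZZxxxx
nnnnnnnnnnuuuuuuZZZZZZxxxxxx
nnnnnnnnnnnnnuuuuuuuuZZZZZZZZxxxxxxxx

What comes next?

nnnnnnnnnnnnnnnnuuuuuuuuuuZZZZZZZZZZxxxxxxxxxx

Each string has the form n^{3n+1} u^{2n} Z^{2n} x^{2n}, where the shown terms are n = 2, 3, 4.
Setting n = 5 gives 16, 10, 10, 10 characters in each block.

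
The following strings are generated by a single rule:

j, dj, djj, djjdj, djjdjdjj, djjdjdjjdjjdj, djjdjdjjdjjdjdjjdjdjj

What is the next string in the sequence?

djjdjdjjdjjdjdjjdjdjjdjjdjdjjdjjdj

Each term (from the third on) is the previous term followed by the one before it: term 3 = dj·j = djj.
The next term joins djjdjdjjdjjdjdjjdjdjj and djjdjdjjdjjdj.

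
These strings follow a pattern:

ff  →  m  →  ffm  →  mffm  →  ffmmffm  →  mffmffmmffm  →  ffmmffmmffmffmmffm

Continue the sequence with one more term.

Each term (from the third on) is the two preceding terms concatenated in order: term 3 = ff·m = ffm.
Continuing: mffmffmmffm · ffmmffmmffmffmmffm gives term 8.

mffmffmmffmffmmffmmffmffmmffm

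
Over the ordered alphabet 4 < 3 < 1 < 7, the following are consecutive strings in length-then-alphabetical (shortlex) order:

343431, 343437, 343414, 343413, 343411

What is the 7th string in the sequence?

Continuing the enumeration 2 steps past 343411: 343411 → 343417 → (answer).

343474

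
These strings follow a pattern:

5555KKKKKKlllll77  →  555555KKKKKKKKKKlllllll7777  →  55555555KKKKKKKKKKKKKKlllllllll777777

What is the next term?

5555555555KKKKKKKKKKKKKKKKKKlllllllllll77777777

Term n consists of 2n+2 5's, followed by 4n+2 K's, followed by 2n+3 l's, followed by 2n 7's (n = 1, 2, …).
For the next term, n = 4, so the run lengths are 10, 18, 11, 8.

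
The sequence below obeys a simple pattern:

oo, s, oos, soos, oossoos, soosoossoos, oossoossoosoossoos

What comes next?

Each term (from the third on) is the two preceding terms concatenated in order: term 3 = oo·s = oos.
So term 8 is soosoossoos·oossoossoosoossoos.

soosoossoosoossoossoosoossoos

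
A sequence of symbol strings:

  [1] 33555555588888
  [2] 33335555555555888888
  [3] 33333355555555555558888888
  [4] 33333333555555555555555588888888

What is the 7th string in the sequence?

Each string has the form 3^{2n-2} 5^{3n+1} 8^{n+3}, where the shown terms are n = 2, 3, 4, 5.
Setting n = 8 gives 14, 25, 11 characters in each block.

33333333333333555555555555555555555555588888888888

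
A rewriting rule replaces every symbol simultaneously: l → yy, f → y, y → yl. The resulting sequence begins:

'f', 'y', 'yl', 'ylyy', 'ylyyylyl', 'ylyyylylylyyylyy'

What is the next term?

Rewriting the 16 symbols of ylyyylylylyyylyy one by one yields yl yy yl yl yl yy yl yy yl yy yl yl yl yy yl yl; concatenated:

ylyyylylylyyylyyylyyylylylyyylyl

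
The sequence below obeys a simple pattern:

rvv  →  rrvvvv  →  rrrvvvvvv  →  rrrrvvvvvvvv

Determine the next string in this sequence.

rrrrrvvvvvvvvvv

Reading off run lengths: r runs 1, 2, 3, 4; v runs 2, 4, 6, 8 — each is linear in n (n = 1, 2, …).
Setting n = 5 gives 5, 10 characters in each block.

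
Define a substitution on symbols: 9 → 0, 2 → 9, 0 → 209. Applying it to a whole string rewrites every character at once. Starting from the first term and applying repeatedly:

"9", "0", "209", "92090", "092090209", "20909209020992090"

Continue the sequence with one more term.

9209020909209020992090092090209

Applying the rule to each of the 17 symbols of 20909209020992090 gives the pieces 9 209 0 209 0 9 209 0 209 9 209 0 0 9 209 0 209, which concatenate to the answer.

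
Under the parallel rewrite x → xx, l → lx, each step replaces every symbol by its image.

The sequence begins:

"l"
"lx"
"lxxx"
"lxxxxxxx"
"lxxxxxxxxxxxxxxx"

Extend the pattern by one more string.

Replace each of the 16 characters of lxxxxxxxxxxxxxxx in place — lx xx xx xx xx xx xx xx xx xx xx xx xx xx xx xx — and concatenate.

lxxxxxxxxxxxxxxxxxxxxxxxxxxxxxxx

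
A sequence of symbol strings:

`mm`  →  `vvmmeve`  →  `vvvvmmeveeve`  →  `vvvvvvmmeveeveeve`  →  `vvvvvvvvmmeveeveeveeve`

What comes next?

Every step adds vv to the front and eve to the end of the previous string.
One more step from vvvvvvvvmmeveeveeveeve gives the answer.

vvvvvvvvvvmmeveeveeveeveeve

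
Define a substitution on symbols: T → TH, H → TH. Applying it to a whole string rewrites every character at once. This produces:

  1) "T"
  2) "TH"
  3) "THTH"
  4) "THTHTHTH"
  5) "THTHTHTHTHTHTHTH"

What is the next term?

Replace each of the 16 characters of THTHTHTHTHTHTHTH in place — TH TH TH TH TH TH TH TH TH TH TH TH TH TH TH TH — and concatenate.

THTHTHTHTHTHTHTHTHTHTHTHTHTHTHTH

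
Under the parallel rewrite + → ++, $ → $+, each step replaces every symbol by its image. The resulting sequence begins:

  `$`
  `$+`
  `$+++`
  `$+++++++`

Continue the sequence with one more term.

$+++++++++++++++

Expanding $+++++++: $→$+, +→++, +→++, +→++, +→++, +→++, +→++, +→++. Concatenated: $+ ++ ++ ++ ++ ++ ++ ++.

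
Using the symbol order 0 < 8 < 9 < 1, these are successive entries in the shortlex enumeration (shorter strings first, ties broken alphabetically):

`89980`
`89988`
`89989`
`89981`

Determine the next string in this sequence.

The successor of 89981 increments the rightmost position that isn't already 1 and resets every position after it to 0.

89990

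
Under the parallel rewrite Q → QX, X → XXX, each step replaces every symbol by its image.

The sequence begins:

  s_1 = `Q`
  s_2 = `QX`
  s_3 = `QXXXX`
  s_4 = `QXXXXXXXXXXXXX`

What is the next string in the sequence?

QXXXXXXXXXXXXXXXXXXXXXXXXXXXXXXXXXXXXXXXX

Replace each of the 14 characters of QXXXXXXXXXXXXX in place — QX XXX XXX XXX XXX XXX XXX XXX XXX XXX XXX XXX XXX XXX — and concatenate.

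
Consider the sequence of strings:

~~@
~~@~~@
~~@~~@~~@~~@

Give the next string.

s(k+1) = s(k)·s(k) — each term doubles the last.
So the next term is two copies of ~~@~~@~~@~~@.

~~@~~@~~@~~@~~@~~@~~@~~@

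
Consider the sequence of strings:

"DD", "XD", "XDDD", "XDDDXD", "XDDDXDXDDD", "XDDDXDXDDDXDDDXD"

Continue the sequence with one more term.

Each term (from the third on) is the previous term followed by the one before it: term 3 = XD·DD = XDDD.
The next term joins XDDDXDXDDDXDDDXD and XDDDXDXDDD.

XDDDXDXDDDXDDDXDXDDDXDXDDD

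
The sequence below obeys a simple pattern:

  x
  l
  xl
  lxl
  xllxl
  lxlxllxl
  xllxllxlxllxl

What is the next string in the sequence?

lxlxllxlxllxllxlxllxl

Each term (from the third on) is the two preceding terms concatenated in order: term 3 = x·l = xl.
Continuing: lxlxllxl · xllxllxlxllxl gives term 8.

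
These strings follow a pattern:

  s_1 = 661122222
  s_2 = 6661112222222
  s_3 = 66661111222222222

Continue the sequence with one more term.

666661111122222222222

The n-th term is n 6's then n 1's then 2n+1 2's, where the shown terms are n = 2, 3, 4.
At n = 5 the blocks have lengths 5, 5, 11.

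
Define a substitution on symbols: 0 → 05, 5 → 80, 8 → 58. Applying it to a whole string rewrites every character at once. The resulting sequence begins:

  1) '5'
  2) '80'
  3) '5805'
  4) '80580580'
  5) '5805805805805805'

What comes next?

φ(5805805805805805) expands symbol-by-symbol to 80 58 05 80 58 05 80 58 05 80 58 05 80 58 05 80; joining the 16 pieces gives the next term.

80580580580580580580580580580580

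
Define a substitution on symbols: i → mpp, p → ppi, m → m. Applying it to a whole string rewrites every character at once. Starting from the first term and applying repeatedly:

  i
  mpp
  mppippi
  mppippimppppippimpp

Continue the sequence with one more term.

φ(mppippimppppippimpp) expands symbol-by-symbol to m ppi ppi mpp ppi ppi mpp m ppi ppi ppi ppi mpp ppi ppi mpp m ppi ppi; joining the 19 pieces gives the next term.

mppippimppppippimppmppippippippimppppippimppmppippi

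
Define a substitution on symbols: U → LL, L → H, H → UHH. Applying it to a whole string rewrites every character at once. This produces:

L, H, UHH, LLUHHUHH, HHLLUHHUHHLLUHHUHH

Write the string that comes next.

UHHUHHHHLLUHHUHHLLUHHUHHHHLLUHHUHHLLUHHUHH

Applying the rule to each of the 18 symbols of HHLLUHHUHHLLUHHUHH gives the pieces UHH UHH H H LL UHH UHH LL UHH UHH H H LL UHH UHH LL UHH UHH, which concatenate to the answer.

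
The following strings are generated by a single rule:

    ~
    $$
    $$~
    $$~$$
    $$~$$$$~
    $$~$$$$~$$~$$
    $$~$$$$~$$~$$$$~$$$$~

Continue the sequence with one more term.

$$~$$$$~$$~$$$$~$$$$~$$~$$$$~$$~$$

This is a Fibonacci-style word recurrence s(k) = s(k−1)·s(k−2): e.g. $$·~ = $$~.
Continuing: $$~$$$$~$$~$$$$~$$$$~ · $$~$$$$~$$~$$ gives term 8.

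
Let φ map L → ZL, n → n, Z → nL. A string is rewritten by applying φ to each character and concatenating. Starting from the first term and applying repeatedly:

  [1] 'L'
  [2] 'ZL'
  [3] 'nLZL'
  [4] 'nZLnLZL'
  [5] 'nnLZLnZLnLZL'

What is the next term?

Apply φ to nnLZLnZLnLZL symbol by symbol: n→n, n→n, L→ZL, Z→nL, L→ZL, n→n, Z→nL, L→ZL, n→n, L→ZL, Z→nL, L→ZL; joined: n n ZL nL ZL n nL ZL n ZL nL ZL.

nnZLnLZLnnLZLnZLnLZL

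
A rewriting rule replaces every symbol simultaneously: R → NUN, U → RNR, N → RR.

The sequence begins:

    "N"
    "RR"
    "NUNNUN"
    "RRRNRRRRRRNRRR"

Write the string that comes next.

Replace each of the 14 characters of RRRNRRRRRRNRRR in place — NUN NUN NUN RR NUN NUN NUN NUN NUN NUN RR NUN NUN NUN — and concatenate.

NUNNUNNUNRRNUNNUNNUNNUNNUNNUNRRNUNNUNNUN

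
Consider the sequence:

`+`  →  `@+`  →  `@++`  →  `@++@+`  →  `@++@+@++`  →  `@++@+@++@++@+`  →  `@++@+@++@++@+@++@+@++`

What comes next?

@++@+@++@++@+@++@+@++@++@+@++@++@+

Each term (from the third on) is the previous term followed by the one before it: term 3 = @+·+ = @++.
Continuing: @++@+@++@++@+@++@+@++ · @++@+@++@++@+ gives term 8.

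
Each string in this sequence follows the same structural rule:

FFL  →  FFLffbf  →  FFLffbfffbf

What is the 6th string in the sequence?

Every step adds ffbf to the end: s(k+1) = s(k)·ffbf.
From FFLffbfffbf, 3 further steps: FFLffbfffbf → FFLffbfffbfffbf → FFLffbfffbfffbfffbf → (answer).

FFLffbfffbfffbfffbfffbf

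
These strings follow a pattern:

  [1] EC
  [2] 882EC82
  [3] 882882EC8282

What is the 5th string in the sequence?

Every step adds 882 to the front and 82 to the end of the previous string.
From 882882EC8282, 2 further steps: 882882EC8282 → 882882882EC828282 → (answer).

882882882882EC82828282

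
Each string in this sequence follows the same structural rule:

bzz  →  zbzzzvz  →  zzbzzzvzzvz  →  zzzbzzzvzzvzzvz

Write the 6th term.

zzzzzbzzzvzzvzzvzzvzzvz

Every step adds z to the front and zvz to the end of the previous string.
From zzzbzzzvzzvzzvz, 2 further steps: zzzbzzzvzzvzzvz → zzzzbzzzvzzvzzvzzvz → (answer).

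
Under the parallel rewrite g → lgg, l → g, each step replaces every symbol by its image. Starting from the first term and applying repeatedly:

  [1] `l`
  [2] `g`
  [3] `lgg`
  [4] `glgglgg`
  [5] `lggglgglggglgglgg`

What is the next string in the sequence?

φ(lggglgglggglgglgg) expands symbol-by-symbol to g lgg lgg lgg g lgg lgg g lgg lgg lgg g lgg lgg g lgg lgg; joining the 17 pieces gives the next term.

glgglgglggglgglggglgglgglggglgglggglgglgg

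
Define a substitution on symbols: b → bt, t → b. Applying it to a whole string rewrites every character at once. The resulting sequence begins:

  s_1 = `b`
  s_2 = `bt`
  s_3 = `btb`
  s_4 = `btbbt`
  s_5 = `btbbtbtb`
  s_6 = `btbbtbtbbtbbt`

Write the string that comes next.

btbbtbtbbtbbtbtbbtbtb

Applying the rule to each of the 13 symbols of btbbtbtbbtbbt gives the pieces bt b bt bt b bt b bt bt b bt bt b, which concatenate to the answer.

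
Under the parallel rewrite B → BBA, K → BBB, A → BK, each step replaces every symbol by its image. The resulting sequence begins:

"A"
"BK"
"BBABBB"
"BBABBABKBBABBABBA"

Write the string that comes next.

Rewriting the 17 symbols of BBABBABKBBABBABBA one by one yields BBA BBA BK BBA BBA BK BBA BBB BBA BBA BK BBA BBA BK BBA BBA BK; concatenated:

BBABBABKBBABBABKBBABBBBBABBABKBBABBABKBBABBABK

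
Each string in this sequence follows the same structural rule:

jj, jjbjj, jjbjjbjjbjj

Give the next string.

Each string is two copies of the previous one joined by 'b'.
Doubling jjbjjbjjbjj with 'b' between the halves:

jjbjjbjjbjjbjjbjjbjjbjj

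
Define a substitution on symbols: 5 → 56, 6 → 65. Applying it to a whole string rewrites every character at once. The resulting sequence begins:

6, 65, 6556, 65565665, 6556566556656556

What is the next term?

65565665566565565665655665565665

Replace each of the 16 characters of 6556566556656556 in place — 65 56 56 65 56 65 65 56 56 65 65 56 65 56 56 65 — and concatenate.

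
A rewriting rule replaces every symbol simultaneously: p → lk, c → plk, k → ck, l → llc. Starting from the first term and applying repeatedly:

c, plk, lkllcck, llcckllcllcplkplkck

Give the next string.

llcllcplkplkckllcllcplkllcllcplklkllccklkllcckplkck

Applying the rule to each of the 19 symbols of llcckllcllcplkplkck gives the pieces llc llc plk plk ck llc llc plk llc llc plk lk llc ck lk llc ck plk ck, which concatenate to the answer.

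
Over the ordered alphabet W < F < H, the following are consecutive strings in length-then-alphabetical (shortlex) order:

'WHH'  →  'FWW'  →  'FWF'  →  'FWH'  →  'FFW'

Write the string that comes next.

FFF

The successor of FFW increments the rightmost position that isn't already H and resets every position after it to W.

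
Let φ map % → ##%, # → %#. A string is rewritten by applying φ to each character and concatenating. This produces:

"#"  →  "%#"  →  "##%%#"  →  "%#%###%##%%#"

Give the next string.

##%%###%%#%#%###%%#%###%##%%#

Expanding %#%###%##%%#: %→##%, #→%#, %→##%, #→%#, #→%#, #→%#, %→##%, #→%#, #→%#, %→##%, %→##%, #→%#. Concatenated: ##% %# ##% %# %# %# ##% %# %# ##% ##% %#.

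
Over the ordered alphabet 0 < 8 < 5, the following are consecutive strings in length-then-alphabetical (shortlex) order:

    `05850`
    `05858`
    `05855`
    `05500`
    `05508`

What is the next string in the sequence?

05505

Treat 05508 as a base-3 numeral over the given alphabet and add one, carrying through any trailing 5's.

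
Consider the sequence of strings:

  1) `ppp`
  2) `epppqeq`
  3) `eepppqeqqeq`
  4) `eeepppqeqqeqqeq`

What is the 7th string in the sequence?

Every step adds e to the front and qeq to the end of the previous string.
From eeepppqeqqeqqeq, 3 further steps: eeepppqeqqeqqeq → eeeepppqeqqeqqeqqeq → eeeeepppqeqqeqqeqqeqqeq → (answer).

eeeeeepppqeqqeqqeqqeqqeqqeq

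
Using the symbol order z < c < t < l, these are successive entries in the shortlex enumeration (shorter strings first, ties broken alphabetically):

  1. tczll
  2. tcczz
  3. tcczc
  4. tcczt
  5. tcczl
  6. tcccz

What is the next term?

tcccc

Treat tcccz as a base-4 numeral over the given alphabet and add one, carrying through any trailing l's.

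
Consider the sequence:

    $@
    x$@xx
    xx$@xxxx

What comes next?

s(k+1) = x·s(k)·xx, so each term gains x as a prefix and xx as a suffix.
One more step from xx$@xxxx gives the answer.

xxx$@xxxxxx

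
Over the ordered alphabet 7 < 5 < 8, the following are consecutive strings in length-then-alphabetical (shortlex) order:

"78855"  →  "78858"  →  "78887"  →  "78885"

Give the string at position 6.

Continuing the enumeration 2 steps past 78885: 78885 → 78888 → (answer).

57777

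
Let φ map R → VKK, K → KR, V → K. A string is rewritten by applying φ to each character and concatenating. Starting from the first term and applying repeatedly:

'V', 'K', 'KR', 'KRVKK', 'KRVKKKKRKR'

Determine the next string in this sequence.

Rewriting each symbol of KRVKKKKRKR: K→KR, R→VKK, V→K, K→KR, K→KR, K→KR, K→KR, R→VKK, K→KR, R→VKK, which concatenates to KR VKK K KR KR KR KR VKK KR VKK.

KRVKKKKRKRKRKRVKKKRVKK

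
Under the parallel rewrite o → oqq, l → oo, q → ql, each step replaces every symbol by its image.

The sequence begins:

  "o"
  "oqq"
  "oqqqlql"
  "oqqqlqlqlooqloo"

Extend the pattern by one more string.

Rewriting the 15 symbols of oqqqlqlqlooqloo one by one yields oqq ql ql ql oo ql oo ql oo oqq oqq ql oo oqq oqq; concatenated:

oqqqlqlqlooqlooqloooqqoqqqloooqqoqq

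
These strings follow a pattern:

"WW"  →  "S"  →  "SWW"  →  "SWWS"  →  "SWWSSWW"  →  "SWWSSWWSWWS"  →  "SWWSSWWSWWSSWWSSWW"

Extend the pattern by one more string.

SWWSSWWSWWSSWWSSWWSWWSSWWSWWS

From term 3 onward, concatenate the last term with the second-to-last: S·WW = SWW, SWW·S = SWWS, …
Continuing: SWWSSWWSWWSSWWSSWW · SWWSSWWSWWS gives term 8.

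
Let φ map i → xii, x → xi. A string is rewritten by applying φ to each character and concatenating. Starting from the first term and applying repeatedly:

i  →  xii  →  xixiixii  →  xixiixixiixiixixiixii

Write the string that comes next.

Rewriting the 21 symbols of xixiixixiixiixixiixii one by one yields xi xii xi xii xii xi xii xi xii xii xi xii xii xi xii xi xii xii xi xii xii; concatenated:

xixiixixiixiixixiixixiixiixixiixiixixiixixiixiixixiixii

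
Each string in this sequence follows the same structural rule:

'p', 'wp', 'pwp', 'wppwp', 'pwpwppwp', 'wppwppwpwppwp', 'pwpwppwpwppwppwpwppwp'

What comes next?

wppwppwpwppwppwpwppwpwppwppwpwppwp

From term 3 onward, concatenate the second-to-last term with the last: p·wp = pwp, wp·pwp = wppwp, …
So term 8 is wppwppwpwppwp·pwpwppwpwppwppwpwppwp.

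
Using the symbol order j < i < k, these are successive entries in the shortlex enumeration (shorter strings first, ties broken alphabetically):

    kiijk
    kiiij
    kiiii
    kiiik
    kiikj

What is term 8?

Continuing the enumeration 3 steps past kiikj: kiikj → kiiki → kiikk → (answer).

kikjj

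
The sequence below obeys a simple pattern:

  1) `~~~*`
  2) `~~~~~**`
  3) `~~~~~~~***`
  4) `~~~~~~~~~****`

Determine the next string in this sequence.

~~~~~~~~~~~*****

The n-th term is 2n-1 ~'s then n-1 *'s, where the shown terms are n = 2, 3, 4, 5.
For the next term, n = 6, so the run lengths are 11, 5.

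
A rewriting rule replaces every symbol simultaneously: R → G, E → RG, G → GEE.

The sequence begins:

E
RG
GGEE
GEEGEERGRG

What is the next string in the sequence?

GEERGRGGEERGRGGGEEGGEE

Rewriting each symbol of GEEGEERGRG: G→GEE, E→RG, E→RG, G→GEE, E→RG, E→RG, R→G, G→GEE, R→G, G→GEE, which concatenates to GEE RG RG GEE RG RG G GEE G GEE.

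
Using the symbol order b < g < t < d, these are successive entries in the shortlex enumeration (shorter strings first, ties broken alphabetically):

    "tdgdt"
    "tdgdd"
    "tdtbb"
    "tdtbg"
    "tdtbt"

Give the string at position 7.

tdtgb

Stepping forward 2 times from tdtbt: tdtbt → tdtbd, then the target.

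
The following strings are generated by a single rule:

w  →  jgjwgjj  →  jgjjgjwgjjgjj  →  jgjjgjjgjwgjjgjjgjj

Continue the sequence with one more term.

Each term wraps the previous one in jgj on the left and gjj on the right.
Applying this once more to jgjjgjjgjwgjjgjjgjj:

jgjjgjjgjjgjwgjjgjjgjjgjj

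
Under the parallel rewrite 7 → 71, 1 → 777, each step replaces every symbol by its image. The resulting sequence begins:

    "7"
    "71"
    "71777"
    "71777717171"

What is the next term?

Expanding 71777717171: 7→71, 1→777, 7→71, 7→71, 7→71, 7→71, 1→777, 7→71, 1→777, 7→71, 1→777. Concatenated: 71 777 71 71 71 71 777 71 777 71 777.

71777717171717777177771777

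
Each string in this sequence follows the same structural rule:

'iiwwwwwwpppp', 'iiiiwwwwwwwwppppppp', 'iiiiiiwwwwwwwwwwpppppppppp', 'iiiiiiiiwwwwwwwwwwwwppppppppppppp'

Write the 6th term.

iiiiiiiiiiiiwwwwwwwwwwwwwwwwppppppppppppppppppp

The n-th term is 2n-2 i's then 2n+2 w's then 3n-2 p's, where the shown terms are n = 2, 3, 4, 5.
Setting n = 7 gives 12, 16, 19 characters in each block.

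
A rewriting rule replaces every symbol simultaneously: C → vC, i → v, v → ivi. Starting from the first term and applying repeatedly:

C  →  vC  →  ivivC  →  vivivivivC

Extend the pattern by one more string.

Rewriting each symbol of vivivivivC: v→ivi, i→v, v→ivi, i→v, v→ivi, i→v, v→ivi, i→v, v→ivi, C→vC, which concatenates to ivi v ivi v ivi v ivi v ivi vC.

ivivivivivivivivivivC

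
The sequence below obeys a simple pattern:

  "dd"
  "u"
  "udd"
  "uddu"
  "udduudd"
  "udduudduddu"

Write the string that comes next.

This is a Fibonacci-style word recurrence s(k) = s(k−1)·s(k−2): e.g. u·dd = udd.
The next term joins udduudduddu and udduudd.

udduuddudduudduudd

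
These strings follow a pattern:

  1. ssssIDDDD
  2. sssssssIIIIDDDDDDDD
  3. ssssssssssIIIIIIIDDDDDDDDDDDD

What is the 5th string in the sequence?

ssssssssssssssssIIIIIIIIIIIIIDDDDDDDDDDDDDDDDDDDD

Term n consists of 3n+1 s's, followed by 3n-2 I's, followed by 4n D's (n = 1, 2, …).
At n = 5 the blocks have lengths 16, 13, 20.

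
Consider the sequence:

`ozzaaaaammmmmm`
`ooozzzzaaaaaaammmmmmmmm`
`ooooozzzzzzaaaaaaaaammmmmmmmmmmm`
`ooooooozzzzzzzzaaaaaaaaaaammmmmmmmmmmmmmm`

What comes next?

ooooooooozzzzzzzzzzaaaaaaaaaaaaammmmmmmmmmmmmmmmmm

Reading off run lengths: o runs 1, 3, 5, 7; z runs 2, 4, 6, 8; a runs 5, 7, 9, 11; m runs 6, 9, 12, 15 — each is linear in n (n = 1, 2, …).
At n = 5 the blocks have lengths 9, 10, 13, 18.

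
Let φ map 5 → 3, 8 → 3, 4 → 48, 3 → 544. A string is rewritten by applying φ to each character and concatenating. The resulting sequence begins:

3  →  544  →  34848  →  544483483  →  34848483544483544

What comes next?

Rewriting the 17 symbols of 34848483544483544 one by one yields 544 48 3 48 3 48 3 544 3 48 48 48 3 544 3 48 48; concatenated:

5444834834835443484848354434848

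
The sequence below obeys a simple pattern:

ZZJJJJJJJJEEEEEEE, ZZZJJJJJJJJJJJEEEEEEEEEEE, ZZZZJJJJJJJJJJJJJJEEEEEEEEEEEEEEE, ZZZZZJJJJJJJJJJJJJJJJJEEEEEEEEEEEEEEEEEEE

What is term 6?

ZZZZZZZJJJJJJJJJJJJJJJJJJJJJJJEEEEEEEEEEEEEEEEEEEEEEEEEEE

Each string has the form Z^{n} J^{3n+2} E^{4n-1}, where the shown terms are n = 2, 3, 4, 5.
At n = 7 the blocks have lengths 7, 23, 27.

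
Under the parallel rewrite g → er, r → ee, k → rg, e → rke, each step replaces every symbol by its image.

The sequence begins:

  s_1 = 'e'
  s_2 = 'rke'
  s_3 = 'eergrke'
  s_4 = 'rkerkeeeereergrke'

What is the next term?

Replace each of the 17 characters of rkerkeeeereergrke in place — ee rg rke ee rg rke rke rke rke ee rke rke ee er ee rg rke — and concatenate.

eergrkeeergrkerkerkerkeeerkerkeeeereergrke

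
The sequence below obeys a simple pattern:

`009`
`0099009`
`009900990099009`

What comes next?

0099009900990099009900990099009

Every step duplicates the string with '9' between the halves.
So the next term is two copies of 009900990099009 with '9' between the halves.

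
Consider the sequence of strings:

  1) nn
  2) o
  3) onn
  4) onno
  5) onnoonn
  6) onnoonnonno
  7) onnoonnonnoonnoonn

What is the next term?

onnoonnonnoonnoonnonnoonnonno

From term 3 onward, concatenate the last term with the second-to-last: o·nn = onn, onn·o = onno, …
So term 8 is onnoonnonnoonnoonn·onnoonnonno.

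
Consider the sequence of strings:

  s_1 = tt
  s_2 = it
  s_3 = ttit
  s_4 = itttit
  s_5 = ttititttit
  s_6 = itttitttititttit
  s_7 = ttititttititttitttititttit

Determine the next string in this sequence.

Each term (from the third on) is the two preceding terms concatenated in order: term 3 = tt·it = ttit.
Continuing: itttitttititttit · ttititttititttitttititttit gives term 8.

itttitttititttitttititttititttitttititttit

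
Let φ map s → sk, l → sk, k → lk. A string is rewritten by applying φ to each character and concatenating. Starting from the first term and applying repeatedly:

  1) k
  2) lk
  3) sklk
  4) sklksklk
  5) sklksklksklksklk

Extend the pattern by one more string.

sklksklksklksklksklksklksklksklk

φ(sklksklksklksklk) expands symbol-by-symbol to sk lk sk lk sk lk sk lk sk lk sk lk sk lk sk lk; joining the 16 pieces gives the next term.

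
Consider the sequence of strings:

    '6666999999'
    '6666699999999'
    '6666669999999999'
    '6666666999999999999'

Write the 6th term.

Term n consists of n+1 6's, followed by 2n 9's, where the shown terms are n = 3, 4, 5, 6.
Setting n = 8 gives 9, 16 characters in each block.

6666666669999999999999999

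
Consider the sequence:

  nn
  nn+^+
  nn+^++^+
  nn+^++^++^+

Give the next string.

Every step adds +^+ to the end: s(k+1) = s(k)·+^+.
Applying this once more to nn+^++^++^+:

nn+^++^++^++^+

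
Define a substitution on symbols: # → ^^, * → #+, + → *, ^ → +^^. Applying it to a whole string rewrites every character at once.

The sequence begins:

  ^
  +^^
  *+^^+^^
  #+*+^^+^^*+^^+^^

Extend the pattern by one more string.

Replace each of the 16 characters of #+*+^^+^^*+^^+^^ in place — ^^ * #+ * +^^ +^^ * +^^ +^^ #+ * +^^ +^^ * +^^ +^^ — and concatenate.

^^*#+*+^^+^^*+^^+^^#+*+^^+^^*+^^+^^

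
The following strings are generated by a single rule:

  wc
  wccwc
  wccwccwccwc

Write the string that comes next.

Every step duplicates the string with 'c' between the halves.
Doubling wccwccwccwc with 'c' between the halves:

wccwccwccwccwccwccwccwc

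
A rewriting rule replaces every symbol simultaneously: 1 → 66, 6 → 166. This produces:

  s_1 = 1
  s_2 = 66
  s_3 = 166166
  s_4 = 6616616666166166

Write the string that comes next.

Rewriting the 16 symbols of 6616616666166166 one by one yields 166 166 66 166 166 66 166 166 166 166 66 166 166 66 166 166; concatenated:

16616666166166661661661661666616616666166166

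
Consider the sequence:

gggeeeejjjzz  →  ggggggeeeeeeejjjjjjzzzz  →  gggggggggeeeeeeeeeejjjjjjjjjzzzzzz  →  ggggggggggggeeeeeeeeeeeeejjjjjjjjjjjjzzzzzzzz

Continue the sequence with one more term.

Reading off run lengths: g runs 3, 6, 9, 12; e runs 4, 7, 10, 13; j runs 3, 6, 9, 12; z runs 2, 4, 6, 8 — each is linear in n (n = 1, 2, …).
For the next term, n = 5, so the run lengths are 15, 16, 15, 10.

gggggggggggggggeeeeeeeeeeeeeeeejjjjjjjjjjjjjjjzzzzzzzzzz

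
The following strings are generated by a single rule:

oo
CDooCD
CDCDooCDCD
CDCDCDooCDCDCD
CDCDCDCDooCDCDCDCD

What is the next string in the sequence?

CDCDCDCDCDooCDCDCDCDCD

Every step adds CD to the front and CD to the end of the previous string.
One more step from CDCDCDCDooCDCDCDCD gives the answer.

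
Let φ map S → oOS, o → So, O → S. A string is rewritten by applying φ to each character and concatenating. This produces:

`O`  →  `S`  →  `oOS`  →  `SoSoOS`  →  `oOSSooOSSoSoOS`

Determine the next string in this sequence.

SoSoOSoOSSoSoSoOSoOSSooOSSoSoOS

Applying the rule to each of the 14 symbols of oOSSooOSSoSoOS gives the pieces So S oOS oOS So So S oOS oOS So oOS So S oOS, which concatenate to the answer.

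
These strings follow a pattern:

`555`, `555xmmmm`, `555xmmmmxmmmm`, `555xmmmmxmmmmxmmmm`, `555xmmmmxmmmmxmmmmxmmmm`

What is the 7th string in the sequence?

The strings grow by a fixed suffix xmmmm each time.
From 555xmmmmxmmmmxmmmmxmmmm, 2 further steps: 555xmmmmxmmmmxmmmmxmmmm → 555xmmmmxmmmmxmmmmxmmmmxmmmm → (answer).

555xmmmmxmmmmxmmmmxmmmmxmmmmxmmmm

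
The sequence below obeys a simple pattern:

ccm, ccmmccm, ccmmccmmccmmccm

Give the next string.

s(k+1) = s(k)·m·s(k) — each term doubles the last with 'm' between the halves.
So the next term is two copies of ccmmccmmccmmccm with 'm' between the halves.

ccmmccmmccmmccmmccmmccmmccmmccm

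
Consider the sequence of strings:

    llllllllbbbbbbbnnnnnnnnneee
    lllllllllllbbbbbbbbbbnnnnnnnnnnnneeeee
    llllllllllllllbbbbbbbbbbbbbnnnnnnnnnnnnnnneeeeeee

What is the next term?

Each string has the form l^{3n+2} b^{3n+1} n^{3n+3} e^{2n-1}, where the shown terms are n = 2, 3, 4.
Setting n = 5 gives 17, 16, 18, 9 characters in each block.

lllllllllllllllllbbbbbbbbbbbbbbbbnnnnnnnnnnnnnnnnnneeeeeeeee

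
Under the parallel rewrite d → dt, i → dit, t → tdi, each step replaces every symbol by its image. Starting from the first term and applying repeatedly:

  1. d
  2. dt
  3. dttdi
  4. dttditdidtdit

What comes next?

dttditdidtdittdidtditdttdidtdittdi

Applying the rule to each of the 13 symbols of dttditdidtdit gives the pieces dt tdi tdi dt dit tdi dt dit dt tdi dt dit tdi, which concatenate to the answer.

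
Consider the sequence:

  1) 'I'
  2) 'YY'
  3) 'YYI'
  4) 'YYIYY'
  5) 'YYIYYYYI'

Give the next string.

YYIYYYYIYYIYY

Each term (from the third on) is the previous term followed by the one before it: term 3 = YY·I = YYI.
The next term joins YYIYYYYI and YYIYY.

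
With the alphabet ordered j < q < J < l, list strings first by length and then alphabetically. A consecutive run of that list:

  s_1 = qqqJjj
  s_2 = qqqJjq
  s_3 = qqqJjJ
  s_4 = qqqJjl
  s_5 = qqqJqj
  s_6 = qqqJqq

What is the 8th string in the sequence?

Continuing the enumeration 2 steps past qqqJqq: qqqJqq → qqqJqJ → (answer).

qqqJql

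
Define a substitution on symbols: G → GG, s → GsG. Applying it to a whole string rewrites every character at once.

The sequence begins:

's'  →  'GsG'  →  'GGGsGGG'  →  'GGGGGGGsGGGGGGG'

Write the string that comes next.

Applying the rule to each of the 15 symbols of GGGGGGGsGGGGGGG gives the pieces GG GG GG GG GG GG GG GsG GG GG GG GG GG GG GG, which concatenate to the answer.

GGGGGGGGGGGGGGGsGGGGGGGGGGGGGGG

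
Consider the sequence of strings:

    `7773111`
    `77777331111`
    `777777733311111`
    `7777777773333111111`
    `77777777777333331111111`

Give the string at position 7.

7777777777777773333333111111111

Each string has the form 7^{2n-1} 3^{n-1} 1^{n+1}, where the shown terms are n = 2, 3, 4, 5, 6.
Setting n = 8 gives 15, 7, 9 characters in each block.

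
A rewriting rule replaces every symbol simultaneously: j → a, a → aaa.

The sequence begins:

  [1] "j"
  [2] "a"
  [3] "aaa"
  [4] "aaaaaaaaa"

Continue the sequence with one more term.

aaaaaaaaaaaaaaaaaaaaaaaaaaa

Apply φ to aaaaaaaaa symbol by symbol: a→aaa, a→aaa, a→aaa, a→aaa, a→aaa, a→aaa, a→aaa, a→aaa, a→aaa; joined: aaa aaa aaa aaa aaa aaa aaa aaa aaa.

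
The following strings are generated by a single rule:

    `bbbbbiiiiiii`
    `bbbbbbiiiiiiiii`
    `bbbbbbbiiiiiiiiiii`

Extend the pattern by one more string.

bbbbbbbbiiiiiiiiiiiii

Reading off run lengths: b runs 5, 6, 7; i runs 7, 9, 11 — each is linear in n, where the shown terms are n = 3, 4, 5.
At n = 6 the blocks have lengths 8, 13.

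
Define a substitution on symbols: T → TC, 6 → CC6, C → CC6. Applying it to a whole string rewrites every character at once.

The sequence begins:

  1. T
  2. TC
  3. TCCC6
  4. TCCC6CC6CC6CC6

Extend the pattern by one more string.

φ(TCCC6CC6CC6CC6) expands symbol-by-symbol to TC CC6 CC6 CC6 CC6 CC6 CC6 CC6 CC6 CC6 CC6 CC6 CC6 CC6; joining the 14 pieces gives the next term.

TCCC6CC6CC6CC6CC6CC6CC6CC6CC6CC6CC6CC6CC6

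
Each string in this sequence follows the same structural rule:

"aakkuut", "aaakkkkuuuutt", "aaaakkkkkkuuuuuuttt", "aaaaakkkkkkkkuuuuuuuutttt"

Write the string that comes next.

aaaaaakkkkkkkkkkuuuuuuuuuuttttt

Term n consists of n+1 a's, followed by 2n k's, followed by 2n u's, followed by n t's (n = 1, 2, …).
For the next term, n = 5, so the run lengths are 6, 10, 10, 5.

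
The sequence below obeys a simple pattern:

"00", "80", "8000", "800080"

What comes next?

8000808000

This is a Fibonacci-style word recurrence s(k) = s(k−1)·s(k−2): e.g. 80·00 = 8000.
The next term joins 800080 and 8000.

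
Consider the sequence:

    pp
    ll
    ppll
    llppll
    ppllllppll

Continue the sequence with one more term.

This is a Fibonacci-style word recurrence s(k) = s(k−2)·s(k−1): e.g. pp·ll = ppll.
So term 6 is llppll·ppllllppll.

llppllppllllppll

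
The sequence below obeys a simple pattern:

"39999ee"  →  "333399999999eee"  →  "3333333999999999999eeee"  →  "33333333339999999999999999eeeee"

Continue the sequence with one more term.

Each string has the form 3^{3n-2} 9^{4n} e^{n+1} (n = 1, 2, …).
At n = 5 the blocks have lengths 13, 20, 6.

333333333333399999999999999999999eeeeee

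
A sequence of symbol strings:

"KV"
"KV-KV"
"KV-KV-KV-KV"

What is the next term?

KV-KV-KV-KV-KV-KV-KV-KV

Every step duplicates the string with '-' between the halves.
One more doubling of KV-KV-KV-KV gives the answer.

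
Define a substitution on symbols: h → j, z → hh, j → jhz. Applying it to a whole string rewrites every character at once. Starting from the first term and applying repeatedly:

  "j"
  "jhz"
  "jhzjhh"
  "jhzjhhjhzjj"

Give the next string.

Expanding jhzjhhjhzjj: j→jhz, h→j, z→hh, j→jhz, h→j, h→j, j→jhz, h→j, z→hh, j→jhz, j→jhz. Concatenated: jhz j hh jhz j j jhz j hh jhz jhz.

jhzjhhjhzjjjhzjhhjhzjhz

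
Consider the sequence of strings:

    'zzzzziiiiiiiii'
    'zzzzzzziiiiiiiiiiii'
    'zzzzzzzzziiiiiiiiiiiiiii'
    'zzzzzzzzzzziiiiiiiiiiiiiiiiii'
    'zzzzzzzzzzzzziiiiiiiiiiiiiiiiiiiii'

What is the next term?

zzzzzzzzzzzzzzziiiiiiiiiiiiiiiiiiiiiiii

Reading off run lengths: z runs 5, 7, 9, 11, 13; i runs 9, 12, 15, 18, 21 — each is linear in n, where the shown terms are n = 3, 4, 5, 6, 7.
At n = 8 the blocks have lengths 15, 24.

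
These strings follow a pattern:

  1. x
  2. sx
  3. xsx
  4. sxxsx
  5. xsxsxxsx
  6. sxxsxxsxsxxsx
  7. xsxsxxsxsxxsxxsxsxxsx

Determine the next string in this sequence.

Each term (from the third on) is the two preceding terms concatenated in order: term 3 = x·sx = xsx.
Continuing: sxxsxxsxsxxsx · xsxsxxsxsxxsxxsxsxxsx gives term 8.

sxxsxxsxsxxsxxsxsxxsxsxxsxxsxsxxsx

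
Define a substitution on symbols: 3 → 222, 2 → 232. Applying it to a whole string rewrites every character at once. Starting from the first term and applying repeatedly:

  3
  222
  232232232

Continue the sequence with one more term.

Expanding 232232232: 2→232, 3→222, 2→232, 2→232, 3→222, 2→232, 2→232, 3→222, 2→232. Concatenated: 232 222 232 232 222 232 232 222 232.

232222232232222232232222232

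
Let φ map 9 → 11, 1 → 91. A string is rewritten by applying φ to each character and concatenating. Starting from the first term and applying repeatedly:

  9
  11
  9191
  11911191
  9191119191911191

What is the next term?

φ(9191119191911191) expands symbol-by-symbol to 11 91 11 91 91 91 11 91 11 91 11 91 91 91 11 91; joining the 16 pieces gives the next term.

11911191919111911191119191911191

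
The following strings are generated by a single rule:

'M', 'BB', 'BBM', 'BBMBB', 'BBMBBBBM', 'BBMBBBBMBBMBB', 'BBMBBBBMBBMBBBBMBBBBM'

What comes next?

BBMBBBBMBBMBBBBMBBBBMBBMBBBBMBBMBB

This is a Fibonacci-style word recurrence s(k) = s(k−1)·s(k−2): e.g. BB·M = BBM.
Continuing: BBMBBBBMBBMBBBBMBBBBM · BBMBBBBMBBMBB gives term 8.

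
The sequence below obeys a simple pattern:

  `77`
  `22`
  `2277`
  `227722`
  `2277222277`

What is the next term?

2277222277227722

From term 3 onward, concatenate the last term with the second-to-last: 22·77 = 2277, 2277·22 = 227722, …
The next term joins 2277222277 and 227722.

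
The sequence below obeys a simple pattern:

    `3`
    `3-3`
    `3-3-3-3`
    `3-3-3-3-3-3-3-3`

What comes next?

Every step duplicates the string with '-' between the halves.
So the next term is two copies of 3-3-3-3-3-3-3-3 with '-' between the halves.

3-3-3-3-3-3-3-3-3-3-3-3-3-3-3-3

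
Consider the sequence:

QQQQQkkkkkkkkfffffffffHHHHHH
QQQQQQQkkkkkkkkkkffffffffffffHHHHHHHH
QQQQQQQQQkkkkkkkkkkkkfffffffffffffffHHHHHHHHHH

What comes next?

QQQQQQQQQQQkkkkkkkkkkkkkkffffffffffffffffffHHHHHHHHHHHH

Term n consists of 2n-1 Q's, followed by 2n+2 k's, followed by 3n f's, followed by 2n H's, where the shown terms are n = 3, 4, 5.
At n = 6 the blocks have lengths 11, 14, 18, 12.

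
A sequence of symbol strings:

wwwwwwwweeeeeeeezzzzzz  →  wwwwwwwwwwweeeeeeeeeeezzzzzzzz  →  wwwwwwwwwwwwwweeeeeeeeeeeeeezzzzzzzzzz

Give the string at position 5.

Reading off run lengths: w runs 8, 11, 14; e runs 8, 11, 14; z runs 6, 8, 10 — each is linear in n, where the shown terms are n = 3, 4, 5.
For term 5, n = 7, so the run lengths are 20, 20, 14.

wwwwwwwwwwwwwwwwwwwweeeeeeeeeeeeeeeeeeeezzzzzzzzzzzzzz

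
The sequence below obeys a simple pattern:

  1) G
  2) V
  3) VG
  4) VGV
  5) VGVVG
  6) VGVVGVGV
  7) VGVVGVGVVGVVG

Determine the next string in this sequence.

From term 3 onward, concatenate the last term with the second-to-last: V·G = VG, VG·V = VGV, …
Continuing: VGVVGVGVVGVVG · VGVVGVGV gives term 8.

VGVVGVGVVGVVGVGVVGVGV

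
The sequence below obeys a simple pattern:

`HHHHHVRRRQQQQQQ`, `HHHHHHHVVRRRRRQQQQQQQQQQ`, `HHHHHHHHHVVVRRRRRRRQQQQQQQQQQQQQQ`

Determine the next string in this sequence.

HHHHHHHHHHHVVVVRRRRRRRRRQQQQQQQQQQQQQQQQQQ

The n-th term is 2n+3 H's then n V's then 2n+1 R's then 4n+2 Q's (n = 1, 2, …).
Setting n = 4 gives 11, 4, 9, 18 characters in each block.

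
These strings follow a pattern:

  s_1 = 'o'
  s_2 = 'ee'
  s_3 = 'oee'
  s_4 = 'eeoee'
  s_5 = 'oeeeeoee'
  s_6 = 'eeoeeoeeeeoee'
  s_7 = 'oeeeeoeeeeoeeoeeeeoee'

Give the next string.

From term 3 onward, concatenate the second-to-last term with the last: o·ee = oee, ee·oee = eeoee, …
Continuing: eeoeeoeeeeoee · oeeeeoeeeeoeeoeeeeoee gives term 8.

eeoeeoeeeeoeeoeeeeoeeeeoeeoeeeeoee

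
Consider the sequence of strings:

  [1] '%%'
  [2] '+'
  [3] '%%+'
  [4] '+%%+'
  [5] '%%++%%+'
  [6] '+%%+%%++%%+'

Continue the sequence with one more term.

%%++%%++%%+%%++%%+

From term 3 onward, concatenate the second-to-last term with the last: %%·+ = %%+, +·%%+ = +%%+, …
The next term joins %%++%%+ and +%%+%%++%%+.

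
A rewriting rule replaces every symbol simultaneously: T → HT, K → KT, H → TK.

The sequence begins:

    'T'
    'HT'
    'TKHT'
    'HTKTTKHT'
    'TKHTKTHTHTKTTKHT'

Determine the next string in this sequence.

Rewriting the 16 symbols of TKHTKTHTHTKTTKHT one by one yields HT KT TK HT KT HT TK HT TK HT KT HT HT KT TK HT; concatenated:

HTKTTKHTKTHTTKHTTKHTKTHTHTKTTKHT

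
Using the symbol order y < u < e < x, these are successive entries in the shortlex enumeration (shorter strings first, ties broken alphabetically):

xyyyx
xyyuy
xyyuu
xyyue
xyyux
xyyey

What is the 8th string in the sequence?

Stepping forward 2 times from xyyey: xyyey → xyyeu, then the target.

xyyee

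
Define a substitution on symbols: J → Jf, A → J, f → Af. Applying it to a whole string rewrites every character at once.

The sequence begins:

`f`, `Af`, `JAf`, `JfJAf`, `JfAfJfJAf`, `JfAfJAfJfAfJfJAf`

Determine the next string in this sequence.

Rewriting the 16 symbols of JfAfJAfJfAfJfJAf one by one yields Jf Af J Af Jf J Af Jf Af J Af Jf Af Jf J Af; concatenated:

JfAfJAfJfJAfJfAfJAfJfAfJfJAf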